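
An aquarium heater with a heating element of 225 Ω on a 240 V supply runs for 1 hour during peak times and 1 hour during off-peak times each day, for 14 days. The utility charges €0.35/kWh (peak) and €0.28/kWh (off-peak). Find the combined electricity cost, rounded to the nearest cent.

Power = V²/R = 240²/225 = 256 W = 0.256 kW
Peak energy = 0.256 kW × 1 h × 14 = 3.584 kWh
Off-peak energy = 0.256 kW × 1 h × 14 = 3.584 kWh
Cost = 3.584 × €0.35 + 3.584 × €0.28 = €1.2544 + €1.00352 = €2.26

€2.26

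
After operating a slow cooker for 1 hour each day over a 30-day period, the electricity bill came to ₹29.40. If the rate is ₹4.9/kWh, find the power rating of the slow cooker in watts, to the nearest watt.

Energy = ₹29.40 ÷ ₹4.9/kWh = 6 kWh
Runtime = 1 h/day × 30 days = 30 h
Power = 6 kWh ÷ 30 h = 0.2 kW = 200 W

200 W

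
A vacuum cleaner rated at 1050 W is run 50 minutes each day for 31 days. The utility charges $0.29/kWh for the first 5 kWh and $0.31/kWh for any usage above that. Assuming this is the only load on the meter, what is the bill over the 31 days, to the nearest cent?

Runtime = 50 min × 31 = 1550 min = 25.833333… h
Energy = 1.05 kW × 25.833333… h = 27.125 kWh
Tier 1 (0–5 kWh): 5 × $0.29 = $1.45
Above 5 kWh: 22.125 × $0.31 = $6.85875
Bill = $8.31

$8.31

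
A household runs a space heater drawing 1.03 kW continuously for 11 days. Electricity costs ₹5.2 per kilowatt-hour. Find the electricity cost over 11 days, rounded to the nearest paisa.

₹1413.98

Runtime = 24 h × 11 = 264 h
Energy = 1.03 kW × 264 h = 271.92 kWh
Cost = 271.92 kWh × ₹5.2/kWh = ₹1413.98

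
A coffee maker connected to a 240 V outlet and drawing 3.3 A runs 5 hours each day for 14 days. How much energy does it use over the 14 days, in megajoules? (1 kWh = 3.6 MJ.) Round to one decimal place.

199.6 MJ

Power = 3.3 A × 240 V = 792 W = 0.792 kW
Runtime = 5 h/day × 14 days = 70 h
Energy = 0.792 kW × 70 h = 55.44 kWh
= 55.44 × 3.6 MJ = 199.6 MJ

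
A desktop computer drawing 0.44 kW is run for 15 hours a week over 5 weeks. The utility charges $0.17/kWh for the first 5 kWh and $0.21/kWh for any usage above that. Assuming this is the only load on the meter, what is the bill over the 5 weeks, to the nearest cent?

$6.73

Runtime = 15 h/week × 5 weeks = 75 h
Energy = 0.44 kW × 75 h = 33 kWh
Tier 1 (0–5 kWh): 5 × $0.17 = $0.85
Above 5 kWh: 28 × $0.21 = $5.88
Bill = $6.73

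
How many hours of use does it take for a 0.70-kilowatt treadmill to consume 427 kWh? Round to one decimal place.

Hours = 427 kWh ÷ 0.7 kW = 610.0 h

610.0 h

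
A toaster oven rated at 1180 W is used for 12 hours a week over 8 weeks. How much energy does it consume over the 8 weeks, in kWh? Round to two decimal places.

Runtime = 12 h/week × 8 weeks = 96 h
Energy = 1.18 kW × 96 h = 113.28 kWh

113.28 kWh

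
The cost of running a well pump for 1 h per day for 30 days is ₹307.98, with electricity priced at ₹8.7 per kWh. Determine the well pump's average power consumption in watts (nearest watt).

Energy = ₹307.98 ÷ ₹8.7/kWh = 35.4 kWh
Runtime = 1 h/day × 30 days = 30 h
Power = 35.4 kWh ÷ 30 h = 1.18 kW = 1180 W

1180 W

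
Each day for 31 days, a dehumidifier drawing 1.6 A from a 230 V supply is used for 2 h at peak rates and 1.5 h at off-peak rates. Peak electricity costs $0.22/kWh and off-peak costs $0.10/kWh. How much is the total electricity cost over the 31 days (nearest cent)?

$6.73

Power = 1.6 A × 230 V = 368 W = 0.368 kW
Peak energy = 0.368 kW × 2 h × 31 = 22.816 kWh
Off-peak energy = 0.368 kW × 1.5 h × 31 = 17.112 kWh
Cost = 22.816 × $0.22 + 17.112 × $0.10 = $5.01952 + $1.7112 = $6.73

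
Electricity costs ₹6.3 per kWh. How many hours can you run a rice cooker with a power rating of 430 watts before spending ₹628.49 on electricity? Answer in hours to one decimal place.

Energy available = ₹628.49 ÷ ₹6.3/kWh = 99.7603 kWh
Hours = 99.7603 kWh ÷ 0.43 kW = 232.0 h

232.0 h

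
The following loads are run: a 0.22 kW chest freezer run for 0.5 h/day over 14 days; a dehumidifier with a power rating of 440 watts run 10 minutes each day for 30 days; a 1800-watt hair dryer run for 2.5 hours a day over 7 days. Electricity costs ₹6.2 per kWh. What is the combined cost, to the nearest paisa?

chest freezer: Runtime = 0.5 h/day × 14 days = 7 h
chest freezer: 0.22 kW × 7 h = 1.54 kWh
dehumidifier: Runtime = 10 min × 30 = 300 min = 5 h
dehumidifier: 0.44 kW × 5 h = 2.2 kWh
hair dryer: Runtime = 2.5 h/day × 7 days = 17.5 h
hair dryer: 1.8 kW × 17.5 h = 31.5 kWh
Total energy = 35.24 kWh
Cost = 35.24 × ₹6.2 = ₹218.49

₹218.49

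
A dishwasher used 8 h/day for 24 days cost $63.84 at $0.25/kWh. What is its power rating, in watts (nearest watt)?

Energy = $63.84 ÷ $0.25/kWh = 255.36 kWh
Runtime = 8 h/day × 24 days = 192 h
Power = 255.36 kWh ÷ 192 h = 1.33 kW = 1330 W

1330 W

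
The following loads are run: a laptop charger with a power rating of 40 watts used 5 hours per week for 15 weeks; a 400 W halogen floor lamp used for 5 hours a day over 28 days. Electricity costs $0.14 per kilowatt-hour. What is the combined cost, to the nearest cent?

$8.26

laptop charger: Runtime = 5 h/week × 15 weeks = 75 h
laptop charger: 0.04 kW × 75 h = 3 kWh
halogen floor lamp: Runtime = 5 h/day × 28 days = 140 h
halogen floor lamp: 0.4 kW × 140 h = 56 kWh
Total energy = 59 kWh
Cost = 59 × $0.14 = $8.26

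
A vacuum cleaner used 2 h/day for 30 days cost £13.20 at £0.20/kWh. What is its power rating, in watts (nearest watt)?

1100 W

Energy = £13.20 ÷ £0.20/kWh = 66 kWh
Runtime = 2 h/day × 30 days = 60 h
Power = 66 kWh ÷ 60 h = 1.1 kW = 1100 W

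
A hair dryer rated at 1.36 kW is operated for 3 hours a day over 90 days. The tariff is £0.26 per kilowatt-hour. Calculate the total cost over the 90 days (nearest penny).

Runtime = 3 h/day × 90 days = 270 h
Energy = 1.36 kW × 270 h = 367.2 kWh
Cost = 367.2 kWh × £0.26/kWh = £95.47

£95.47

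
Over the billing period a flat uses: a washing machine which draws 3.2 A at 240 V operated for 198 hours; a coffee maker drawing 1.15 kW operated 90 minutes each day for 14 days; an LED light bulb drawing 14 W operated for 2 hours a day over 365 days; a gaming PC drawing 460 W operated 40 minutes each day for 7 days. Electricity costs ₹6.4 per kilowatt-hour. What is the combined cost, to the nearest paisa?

washing machine: Power = 3.2 A × 240 V = 768 W = 0.768 kW
washing machine: 0.768 kW × 198 h = 152.064 kWh
coffee maker: Runtime = 90 min × 14 = 1260 min = 21 h
coffee maker: 1.15 kW × 21 h = 24.15 kWh
LED light bulb: Runtime = 2 h/day × 365 days = 730 h
LED light bulb: 0.014 kW × 730 h = 10.22 kWh
gaming PC: Runtime = 40 min × 7 = 280 min = 4.666666… h
gaming PC: 0.46 kW × 4.666666… h = 2.146666… kWh
Total energy = 188.580666… kWh
Cost = 188.580666… × ₹6.4 = ₹1206.92

₹1206.92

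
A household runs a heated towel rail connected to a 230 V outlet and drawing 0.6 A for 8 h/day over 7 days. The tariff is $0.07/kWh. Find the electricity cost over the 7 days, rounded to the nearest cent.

Power = 0.6 A × 230 V = 138 W = 0.138 kW
Runtime = 8 h/day × 7 days = 56 h
Energy = 0.138 kW × 56 h = 7.728 kWh
Cost = 7.728 kWh × $0.07/kWh = $0.54

$0.54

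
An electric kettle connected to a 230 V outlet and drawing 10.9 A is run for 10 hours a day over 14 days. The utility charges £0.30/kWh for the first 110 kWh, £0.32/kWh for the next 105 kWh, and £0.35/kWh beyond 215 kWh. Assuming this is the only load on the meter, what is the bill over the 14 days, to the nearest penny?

Power = 10.9 A × 230 V = 2507 W = 2.507 kW
Runtime = 10 h/day × 14 days = 140 h
Energy = 2.507 kW × 140 h = 350.98 kWh
Tier 1 (0–110 kWh): 110 × £0.30 = £33
Tier 2 (110–215 kWh): 105 × £0.32 = £33.6
Above 215 kWh: 135.98 × £0.35 = £47.593
Bill = £114.19

£114.19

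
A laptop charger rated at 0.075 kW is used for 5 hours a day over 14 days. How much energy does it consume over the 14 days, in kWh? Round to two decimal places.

Runtime = 5 h/day × 14 days = 70 h
Energy = 0.075 kW × 70 h = 5.25 kWh

5.25 kWh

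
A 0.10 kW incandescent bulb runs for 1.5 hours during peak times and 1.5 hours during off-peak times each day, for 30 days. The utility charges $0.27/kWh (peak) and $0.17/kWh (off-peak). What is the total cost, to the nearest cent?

Peak energy = 0.1 kW × 1.5 h × 30 = 4.5 kWh
Off-peak energy = 0.1 kW × 1.5 h × 30 = 4.5 kWh
Cost = 4.5 × $0.27 + 4.5 × $0.17 = $1.215 + $0.765 = $1.98

$1.98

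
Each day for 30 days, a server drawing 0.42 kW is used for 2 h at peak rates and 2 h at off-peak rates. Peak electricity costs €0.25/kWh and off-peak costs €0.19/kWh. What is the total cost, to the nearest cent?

€11.09

Peak energy = 0.42 kW × 2 h × 30 = 25.2 kWh
Off-peak energy = 0.42 kW × 2 h × 30 = 25.2 kWh
Cost = 25.2 × €0.25 + 25.2 × €0.19 = €6.3 + €4.788 = €11.09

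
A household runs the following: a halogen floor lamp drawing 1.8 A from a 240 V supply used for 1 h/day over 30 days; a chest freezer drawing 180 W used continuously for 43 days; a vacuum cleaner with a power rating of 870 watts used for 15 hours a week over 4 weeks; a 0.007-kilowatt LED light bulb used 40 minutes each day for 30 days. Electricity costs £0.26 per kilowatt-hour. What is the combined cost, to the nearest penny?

halogen floor lamp: Power = 1.8 A × 240 V = 432 W = 0.432 kW
halogen floor lamp: Runtime = 1 h/day × 30 days = 30 h
halogen floor lamp: 0.432 kW × 30 h = 12.96 kWh
chest freezer: Runtime = 24 h × 43 = 1032 h
chest freezer: 0.18 kW × 1032 h = 185.76 kWh
vacuum cleaner: Runtime = 15 h/week × 4 weeks = 60 h
vacuum cleaner: 0.87 kW × 60 h = 52.2 kWh
LED light bulb: Runtime = 40 min × 30 = 1200 min = 20 h
LED light bulb: 0.007 kW × 20 h = 0.14 kWh
Total energy = 251.06 kWh
Cost = 251.06 × £0.26 = £65.28

£65.28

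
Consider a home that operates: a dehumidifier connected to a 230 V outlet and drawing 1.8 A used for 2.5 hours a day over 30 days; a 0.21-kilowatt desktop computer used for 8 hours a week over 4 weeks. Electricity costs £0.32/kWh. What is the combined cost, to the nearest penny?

dehumidifier: Power = 1.8 A × 230 V = 414 W = 0.414 kW
dehumidifier: Runtime = 2.5 h/day × 30 days = 75 h
dehumidifier: 0.414 kW × 75 h = 31.05 kWh
desktop computer: Runtime = 8 h/week × 4 weeks = 32 h
desktop computer: 0.21 kW × 32 h = 6.72 kWh
Total energy = 37.77 kWh
Cost = 37.77 × £0.32 = £12.09

£12.09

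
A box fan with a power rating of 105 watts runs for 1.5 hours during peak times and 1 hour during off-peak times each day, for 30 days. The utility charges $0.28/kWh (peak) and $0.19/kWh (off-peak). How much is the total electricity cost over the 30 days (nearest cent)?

$1.92

Peak energy = 0.105 kW × 1.5 h × 30 = 4.725 kWh
Off-peak energy = 0.105 kW × 1 h × 30 = 3.15 kWh
Cost = 4.725 × $0.28 + 3.15 × $0.19 = $1.323 + $0.5985 = $1.92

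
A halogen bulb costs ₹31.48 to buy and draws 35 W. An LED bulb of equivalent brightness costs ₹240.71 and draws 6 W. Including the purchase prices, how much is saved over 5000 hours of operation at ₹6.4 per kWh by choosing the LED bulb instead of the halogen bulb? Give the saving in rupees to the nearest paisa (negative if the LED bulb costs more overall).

₹718.77

halogen bulb: ₹31.48 + (35/1000) kW × 5000 h × ₹6.4 = ₹31.48 + ₹1120 = ₹1151.48
LED bulb: ₹240.71 + (6/1000) kW × 5000 h × ₹6.4 = ₹240.71 + ₹192 = ₹432.71
Saving = ₹1151.48 − ₹432.71 = ₹718.77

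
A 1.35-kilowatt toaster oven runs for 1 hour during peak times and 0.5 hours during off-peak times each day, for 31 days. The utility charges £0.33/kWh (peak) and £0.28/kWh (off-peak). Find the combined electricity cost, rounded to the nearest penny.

Peak energy = 1.35 kW × 1 h × 31 = 41.85 kWh
Off-peak energy = 1.35 kW × 0.5 h × 31 = 20.925 kWh
Cost = 41.85 × £0.33 + 20.925 × £0.28 = £13.8105 + £5.859 = £19.67

£19.67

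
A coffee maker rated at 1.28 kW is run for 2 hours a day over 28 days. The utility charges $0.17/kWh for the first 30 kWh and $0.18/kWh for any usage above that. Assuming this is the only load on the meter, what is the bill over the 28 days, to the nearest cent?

$12.60

Runtime = 2 h/day × 28 days = 56 h
Energy = 1.28 kW × 56 h = 71.68 kWh
Tier 1 (0–30 kWh): 30 × $0.17 = $5.1
Above 30 kWh: 41.68 × $0.18 = $7.5024
Bill = $12.60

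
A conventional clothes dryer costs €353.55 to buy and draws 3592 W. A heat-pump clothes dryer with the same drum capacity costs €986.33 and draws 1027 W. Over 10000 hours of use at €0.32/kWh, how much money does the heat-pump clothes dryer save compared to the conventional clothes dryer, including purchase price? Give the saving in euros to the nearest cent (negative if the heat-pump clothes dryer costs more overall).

conventional clothes dryer: €353.55 + (3592/1000) kW × 10000 h × €0.32 = €353.55 + €11494.4 = €11847.95
heat-pump clothes dryer: €986.33 + (1027/1000) kW × 10000 h × €0.32 = €986.33 + €3286.4 = €4272.73
Saving = €11847.95 − €4272.73 = €7575.22

€7575.22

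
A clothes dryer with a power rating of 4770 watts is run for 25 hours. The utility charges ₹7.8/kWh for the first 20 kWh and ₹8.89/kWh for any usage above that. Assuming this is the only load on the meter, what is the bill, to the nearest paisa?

Energy = 4.77 kW × 25 h = 119.25 kWh
Tier 1 (0–20 kWh): 20 × ₹7.8 = ₹156
Above 20 kWh: 99.25 × ₹8.89 = ₹882.3325
Bill = ₹1038.33

₹1038.33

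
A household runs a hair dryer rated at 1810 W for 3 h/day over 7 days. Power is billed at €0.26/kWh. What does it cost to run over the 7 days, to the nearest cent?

€9.88

Runtime = 3 h/day × 7 days = 21 h
Energy = 1.81 kW × 21 h = 38.01 kWh
Cost = 38.01 kWh × €0.26/kWh = €9.88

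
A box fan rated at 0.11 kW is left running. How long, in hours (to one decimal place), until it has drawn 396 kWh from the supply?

Hours = 396 kWh ÷ 0.11 kW = 3600.0 h

3600.0 h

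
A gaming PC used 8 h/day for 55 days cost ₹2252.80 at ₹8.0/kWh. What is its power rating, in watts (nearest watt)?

Energy = ₹2252.80 ÷ ₹8.0/kWh = 281.6 kWh
Runtime = 8 h/day × 55 days = 440 h
Power = 281.6 kWh ÷ 440 h = 0.64 kW = 640 W

640 W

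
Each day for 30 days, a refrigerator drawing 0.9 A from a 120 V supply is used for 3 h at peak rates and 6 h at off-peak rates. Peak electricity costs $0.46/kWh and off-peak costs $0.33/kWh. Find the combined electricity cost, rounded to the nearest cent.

$10.89

Power = 0.9 A × 120 V = 108 W = 0.108 kW
Peak energy = 0.108 kW × 3 h × 30 = 9.72 kWh
Off-peak energy = 0.108 kW × 6 h × 30 = 19.44 kWh
Cost = 9.72 × $0.46 + 19.44 × $0.33 = $4.4712 + $6.4152 = $10.89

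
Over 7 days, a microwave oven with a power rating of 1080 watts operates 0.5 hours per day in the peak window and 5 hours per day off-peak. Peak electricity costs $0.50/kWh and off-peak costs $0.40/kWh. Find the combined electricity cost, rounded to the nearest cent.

$17.01

Peak energy = 1.08 kW × 0.5 h × 7 = 3.78 kWh
Off-peak energy = 1.08 kW × 5 h × 7 = 37.8 kWh
Cost = 3.78 × $0.50 + 37.8 × $0.40 = $1.89 + $15.12 = $17.01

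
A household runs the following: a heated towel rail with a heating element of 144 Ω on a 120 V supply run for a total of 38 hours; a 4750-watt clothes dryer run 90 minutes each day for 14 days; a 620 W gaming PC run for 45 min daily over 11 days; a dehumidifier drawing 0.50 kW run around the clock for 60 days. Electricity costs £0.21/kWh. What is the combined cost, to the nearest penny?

£174.02

heated towel rail: Power = V²/R = 120²/144 = 100 W = 0.1 kW
heated towel rail: 0.1 kW × 38 h = 3.8 kWh
clothes dryer: Runtime = 90 min × 14 = 1260 min = 21 h
clothes dryer: 4.75 kW × 21 h = 99.75 kWh
gaming PC: Runtime = 45 min × 11 = 495 min = 8.25 h
gaming PC: 0.62 kW × 8.25 h = 5.115 kWh
dehumidifier: Runtime = 24 h × 60 = 1440 h
dehumidifier: 0.5 kW × 1440 h = 720 kWh
Total energy = 828.665 kWh
Cost = 828.665 × £0.21 = £174.02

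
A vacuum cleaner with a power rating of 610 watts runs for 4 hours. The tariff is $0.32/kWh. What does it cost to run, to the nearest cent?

$0.78

Energy = 0.61 kW × 4 h = 2.44 kWh
Cost = 2.44 kWh × $0.32/kWh = $0.78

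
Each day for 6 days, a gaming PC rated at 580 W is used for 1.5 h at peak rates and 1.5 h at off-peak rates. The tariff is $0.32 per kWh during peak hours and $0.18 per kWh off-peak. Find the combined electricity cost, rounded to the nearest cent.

Peak energy = 0.58 kW × 1.5 h × 6 = 5.22 kWh
Off-peak energy = 0.58 kW × 1.5 h × 6 = 5.22 kWh
Cost = 5.22 × $0.32 + 5.22 × $0.18 = $1.6704 + $0.9396 = $2.61

$2.61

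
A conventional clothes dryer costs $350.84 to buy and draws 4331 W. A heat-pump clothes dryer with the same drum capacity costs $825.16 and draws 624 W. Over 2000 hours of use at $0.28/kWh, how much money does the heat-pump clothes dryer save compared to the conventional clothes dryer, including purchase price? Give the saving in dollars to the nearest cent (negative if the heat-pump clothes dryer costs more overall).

$1601.60

conventional clothes dryer: $350.84 + (4331/1000) kW × 2000 h × $0.28 = $350.84 + $2425.36 = $2776.2
heat-pump clothes dryer: $825.16 + (624/1000) kW × 2000 h × $0.28 = $825.16 + $349.44 = $1174.6
Saving = $2776.2 − $1174.6 = $1601.6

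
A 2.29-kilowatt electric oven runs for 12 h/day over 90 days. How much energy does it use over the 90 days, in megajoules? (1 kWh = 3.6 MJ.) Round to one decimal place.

8903.5 MJ

Runtime = 12 h/day × 90 days = 1080 h
Energy = 2.29 kW × 1080 h = 2473.2 kWh
= 2473.2 × 3.6 MJ = 8903.5 MJ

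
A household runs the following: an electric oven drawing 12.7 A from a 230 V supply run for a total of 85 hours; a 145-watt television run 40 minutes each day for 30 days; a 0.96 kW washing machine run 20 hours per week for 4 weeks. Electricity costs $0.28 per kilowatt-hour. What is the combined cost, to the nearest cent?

$91.84

electric oven: Power = 12.7 A × 230 V = 2921 W = 2.921 kW
electric oven: 2.921 kW × 85 h = 248.285 kWh
television: Runtime = 40 min × 30 = 1200 min = 20 h
television: 0.145 kW × 20 h = 2.9 kWh
washing machine: Runtime = 20 h/week × 4 weeks = 80 h
washing machine: 0.96 kW × 80 h = 76.8 kWh
Total energy = 327.985 kWh
Cost = 327.985 × $0.28 = $91.84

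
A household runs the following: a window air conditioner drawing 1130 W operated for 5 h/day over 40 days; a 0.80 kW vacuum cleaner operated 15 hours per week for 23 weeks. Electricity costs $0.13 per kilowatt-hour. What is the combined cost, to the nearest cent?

window air conditioner: Runtime = 5 h/day × 40 days = 200 h
window air conditioner: 1.13 kW × 200 h = 226 kWh
vacuum cleaner: Runtime = 15 h/week × 23 weeks = 345 h
vacuum cleaner: 0.8 kW × 345 h = 276 kWh
Total energy = 502 kWh
Cost = 502 × $0.13 = $65.26

$65.26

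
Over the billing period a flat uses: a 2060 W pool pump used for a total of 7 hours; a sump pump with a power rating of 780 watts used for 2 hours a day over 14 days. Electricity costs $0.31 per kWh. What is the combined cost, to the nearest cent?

pool pump: 2.06 kW × 7 h = 14.42 kWh
sump pump: Runtime = 2 h/day × 14 days = 28 h
sump pump: 0.78 kW × 28 h = 21.84 kWh
Total energy = 36.26 kWh
Cost = 36.26 × $0.31 = $11.24

$11.24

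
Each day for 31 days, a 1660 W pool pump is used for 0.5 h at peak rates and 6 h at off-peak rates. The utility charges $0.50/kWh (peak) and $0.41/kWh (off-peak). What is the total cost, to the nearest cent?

$139.46

Peak energy = 1.66 kW × 0.5 h × 31 = 25.73 kWh
Off-peak energy = 1.66 kW × 6 h × 31 = 308.76 kWh
Cost = 25.73 × $0.50 + 308.76 × $0.41 = $12.865 + $126.5916 = $139.46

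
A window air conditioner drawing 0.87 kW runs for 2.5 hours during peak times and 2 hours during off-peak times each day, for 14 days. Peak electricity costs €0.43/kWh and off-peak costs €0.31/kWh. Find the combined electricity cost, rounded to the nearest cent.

Peak energy = 0.87 kW × 2.5 h × 14 = 30.45 kWh
Off-peak energy = 0.87 kW × 2 h × 14 = 24.36 kWh
Cost = 30.45 × €0.43 + 24.36 × €0.31 = €13.0935 + €7.5516 = €20.65

€20.65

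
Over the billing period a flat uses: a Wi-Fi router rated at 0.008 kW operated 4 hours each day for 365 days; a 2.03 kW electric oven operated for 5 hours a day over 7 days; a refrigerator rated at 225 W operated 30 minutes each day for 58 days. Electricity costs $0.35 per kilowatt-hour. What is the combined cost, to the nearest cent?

Wi-Fi router: Runtime = 4 h/day × 365 days = 1460 h
Wi-Fi router: 0.008 kW × 1460 h = 11.68 kWh
electric oven: Runtime = 5 h/day × 7 days = 35 h
electric oven: 2.03 kW × 35 h = 71.05 kWh
refrigerator: Runtime = 30 min × 58 = 1740 min = 29 h
refrigerator: 0.225 kW × 29 h = 6.525 kWh
Total energy = 89.255 kWh
Cost = 89.255 × $0.35 = $31.24

$31.24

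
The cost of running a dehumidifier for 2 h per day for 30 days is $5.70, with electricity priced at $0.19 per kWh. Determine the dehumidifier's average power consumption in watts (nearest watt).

Energy = $5.70 ÷ $0.19/kWh = 30 kWh
Runtime = 2 h/day × 30 days = 60 h
Power = 30 kWh ÷ 60 h = 0.5 kW = 500 W

500 W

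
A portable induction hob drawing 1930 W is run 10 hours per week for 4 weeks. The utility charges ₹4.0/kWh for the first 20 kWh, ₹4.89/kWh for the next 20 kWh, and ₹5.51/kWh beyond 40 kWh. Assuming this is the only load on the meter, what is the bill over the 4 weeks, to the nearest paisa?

Runtime = 10 h/week × 4 weeks = 40 h
Energy = 1.93 kW × 40 h = 77.2 kWh
Tier 1 (0–20 kWh): 20 × ₹4.0 = ₹80
Tier 2 (20–40 kWh): 20 × ₹4.89 = ₹97.8
Above 40 kWh: 37.2 × ₹5.51 = ₹204.972
Bill = ₹382.77

₹382.77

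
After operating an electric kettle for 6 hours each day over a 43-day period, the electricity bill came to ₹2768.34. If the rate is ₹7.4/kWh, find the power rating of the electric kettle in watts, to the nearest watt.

Energy = ₹2768.34 ÷ ₹7.4/kWh = 374.1 kWh
Runtime = 6 h/day × 43 days = 258 h
Power = 374.1 kWh ÷ 258 h = 1.45 kW = 1450 W

1450 W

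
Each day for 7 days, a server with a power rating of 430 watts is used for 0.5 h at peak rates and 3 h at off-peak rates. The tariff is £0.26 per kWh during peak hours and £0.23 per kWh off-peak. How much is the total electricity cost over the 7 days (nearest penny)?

£2.47

Peak energy = 0.43 kW × 0.5 h × 7 = 1.505 kWh
Off-peak energy = 0.43 kW × 3 h × 7 = 9.03 kWh
Cost = 1.505 × £0.26 + 9.03 × £0.23 = £0.3913 + £2.0769 = £2.47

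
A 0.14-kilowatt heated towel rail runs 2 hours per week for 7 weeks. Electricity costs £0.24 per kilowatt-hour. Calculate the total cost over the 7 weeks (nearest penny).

£0.47

Runtime = 2 h/week × 7 weeks = 14 h
Energy = 0.14 kW × 14 h = 1.96 kWh
Cost = 1.96 kWh × £0.24/kWh = £0.47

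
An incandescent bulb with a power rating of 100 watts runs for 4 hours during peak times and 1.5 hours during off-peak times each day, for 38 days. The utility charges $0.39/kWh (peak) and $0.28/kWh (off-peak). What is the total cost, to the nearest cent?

$7.52

Peak energy = 0.1 kW × 4 h × 38 = 15.2 kWh
Off-peak energy = 0.1 kW × 1.5 h × 38 = 5.7 kWh
Cost = 15.2 × $0.39 + 5.7 × $0.28 = $5.928 + $1.596 = $7.52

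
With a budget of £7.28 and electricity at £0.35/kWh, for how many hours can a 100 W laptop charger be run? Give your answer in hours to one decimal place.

Energy available = £7.28 ÷ £0.35/kWh = 20.8 kWh
Hours = 20.8 kWh ÷ 0.1 kW = 208.0 h

208.0 h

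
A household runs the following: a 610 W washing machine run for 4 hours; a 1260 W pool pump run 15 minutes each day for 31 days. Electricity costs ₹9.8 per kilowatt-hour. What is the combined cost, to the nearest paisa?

₹119.61

washing machine: 0.61 kW × 4 h = 2.44 kWh
pool pump: Runtime = 15 min × 31 = 465 min = 7.75 h
pool pump: 1.26 kW × 7.75 h = 9.765 kWh
Total energy = 12.205 kWh
Cost = 12.205 × ₹9.8 = ₹119.61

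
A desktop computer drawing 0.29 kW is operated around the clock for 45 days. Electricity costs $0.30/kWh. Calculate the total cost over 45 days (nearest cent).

$93.96

Runtime = 24 h × 45 = 1080 h
Energy = 0.29 kW × 1080 h = 313.2 kWh
Cost = 313.2 kWh × $0.30/kWh = $93.96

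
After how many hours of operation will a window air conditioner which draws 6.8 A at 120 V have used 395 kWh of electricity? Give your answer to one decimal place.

Power = 6.8 A × 120 V = 816 W = 0.816 kW
Hours = 395 kWh ÷ 0.816 kW = 484.1 h

484.1 h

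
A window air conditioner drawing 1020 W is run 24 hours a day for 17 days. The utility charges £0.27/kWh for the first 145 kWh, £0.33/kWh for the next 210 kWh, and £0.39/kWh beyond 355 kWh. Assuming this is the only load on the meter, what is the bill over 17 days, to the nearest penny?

Runtime = 24 h × 17 = 408 h
Energy = 1.02 kW × 408 h = 416.16 kWh
Tier 1 (0–145 kWh): 145 × £0.27 = £39.15
Tier 2 (145–355 kWh): 210 × £0.33 = £69.3
Above 355 kWh: 61.16 × £0.39 = £23.8524
Bill = £132.30

£132.30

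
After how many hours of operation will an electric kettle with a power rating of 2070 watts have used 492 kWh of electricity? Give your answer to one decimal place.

Hours = 492 kWh ÷ 2.07 kW = 237.7 h

237.7 h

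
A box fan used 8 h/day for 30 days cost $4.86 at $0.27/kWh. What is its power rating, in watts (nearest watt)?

75 W

Energy = $4.86 ÷ $0.27/kWh = 18 kWh
Runtime = 8 h/day × 30 days = 240 h
Power = 18 kWh ÷ 240 h = 0.075 kW = 75 W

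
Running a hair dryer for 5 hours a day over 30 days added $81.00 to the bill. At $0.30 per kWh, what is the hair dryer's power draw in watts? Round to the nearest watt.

1800 W

Energy = $81.00 ÷ $0.30/kWh = 270 kWh
Runtime = 5 h/day × 30 days = 150 h
Power = 270 kWh ÷ 150 h = 1.8 kW = 1800 W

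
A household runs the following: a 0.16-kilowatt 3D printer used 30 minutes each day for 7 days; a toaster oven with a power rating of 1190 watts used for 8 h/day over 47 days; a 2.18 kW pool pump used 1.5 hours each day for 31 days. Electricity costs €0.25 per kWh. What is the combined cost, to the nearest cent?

3D printer: Runtime = 30 min × 7 = 210 min = 3.5 h
3D printer: 0.16 kW × 3.5 h = 0.56 kWh
toaster oven: Runtime = 8 h/day × 47 days = 376 h
toaster oven: 1.19 kW × 376 h = 447.44 kWh
pool pump: Runtime = 1.5 h/day × 31 days = 46.5 h
pool pump: 2.18 kW × 46.5 h = 101.37 kWh
Total energy = 549.37 kWh
Cost = 549.37 × €0.25 = €137.34

€137.34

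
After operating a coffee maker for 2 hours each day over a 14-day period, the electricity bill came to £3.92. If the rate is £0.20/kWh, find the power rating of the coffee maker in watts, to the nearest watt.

Energy = £3.92 ÷ £0.20/kWh = 19.6 kWh
Runtime = 2 h/day × 14 days = 28 h
Power = 19.6 kWh ÷ 28 h = 0.7 kW = 700 W

700 W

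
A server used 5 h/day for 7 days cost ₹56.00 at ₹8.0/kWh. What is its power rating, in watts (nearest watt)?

Energy = ₹56.00 ÷ ₹8.0/kWh = 7 kWh
Runtime = 5 h/day × 7 days = 35 h
Power = 7 kWh ÷ 35 h = 0.2 kW = 200 W

200 W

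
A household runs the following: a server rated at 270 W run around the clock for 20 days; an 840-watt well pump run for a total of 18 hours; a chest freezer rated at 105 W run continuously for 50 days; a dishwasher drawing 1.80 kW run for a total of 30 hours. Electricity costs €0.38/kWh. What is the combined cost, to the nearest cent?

server: Runtime = 24 h × 20 = 480 h
server: 0.27 kW × 480 h = 129.6 kWh
well pump: 0.84 kW × 18 h = 15.12 kWh
chest freezer: Runtime = 24 h × 50 = 1200 h
chest freezer: 0.105 kW × 1200 h = 126 kWh
dishwasher: 1.8 kW × 30 h = 54 kWh
Total energy = 324.72 kWh
Cost = 324.72 × €0.38 = €123.39

€123.39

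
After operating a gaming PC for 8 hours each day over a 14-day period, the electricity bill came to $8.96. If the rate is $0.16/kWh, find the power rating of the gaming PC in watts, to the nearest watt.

500 W

Energy = $8.96 ÷ $0.16/kWh = 56 kWh
Runtime = 8 h/day × 14 days = 112 h
Power = 56 kWh ÷ 112 h = 0.5 kW = 500 W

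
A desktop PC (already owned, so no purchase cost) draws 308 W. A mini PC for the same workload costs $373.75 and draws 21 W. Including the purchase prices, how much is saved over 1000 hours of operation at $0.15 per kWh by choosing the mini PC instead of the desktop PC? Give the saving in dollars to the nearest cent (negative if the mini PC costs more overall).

desktop PC: $0.00 + (308/1000) kW × 1000 h × $0.15 = $0.00 + $46.2 = $46.2
mini PC: $373.75 + (21/1000) kW × 1000 h × $0.15 = $373.75 + $3.15 = $376.9
Saving = $46.2 − $376.9 = −$330.7

-$330.70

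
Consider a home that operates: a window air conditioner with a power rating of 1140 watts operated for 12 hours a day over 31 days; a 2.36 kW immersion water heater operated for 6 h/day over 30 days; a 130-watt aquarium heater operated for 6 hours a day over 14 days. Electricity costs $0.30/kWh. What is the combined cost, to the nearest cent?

window air conditioner: Runtime = 12 h/day × 31 days = 372 h
window air conditioner: 1.14 kW × 372 h = 424.08 kWh
immersion water heater: Runtime = 6 h/day × 30 days = 180 h
immersion water heater: 2.36 kW × 180 h = 424.8 kWh
aquarium heater: Runtime = 6 h/day × 14 days = 84 h
aquarium heater: 0.13 kW × 84 h = 10.92 kWh
Total energy = 859.8 kWh
Cost = 859.8 × $0.30 = $257.94

$257.94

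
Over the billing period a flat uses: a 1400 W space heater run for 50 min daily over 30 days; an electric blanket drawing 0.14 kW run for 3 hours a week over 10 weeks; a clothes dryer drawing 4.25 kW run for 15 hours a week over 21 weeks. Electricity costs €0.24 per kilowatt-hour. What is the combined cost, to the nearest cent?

space heater: Runtime = 50 min × 30 = 1500 min = 25 h
space heater: 1.4 kW × 25 h = 35 kWh
electric blanket: Runtime = 3 h/week × 10 weeks = 30 h
electric blanket: 0.14 kW × 30 h = 4.2 kWh
clothes dryer: Runtime = 15 h/week × 21 weeks = 315 h
clothes dryer: 4.25 kW × 315 h = 1338.75 kWh
Total energy = 1377.95 kWh
Cost = 1377.95 × €0.24 = €330.71

€330.71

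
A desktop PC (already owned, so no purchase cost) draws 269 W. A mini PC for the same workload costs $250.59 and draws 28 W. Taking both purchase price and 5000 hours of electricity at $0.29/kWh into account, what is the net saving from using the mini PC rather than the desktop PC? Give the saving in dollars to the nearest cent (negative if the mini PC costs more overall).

$98.86

desktop PC: $0.00 + (269/1000) kW × 5000 h × $0.29 = $0.00 + $390.05 = $390.05
mini PC: $250.59 + (28/1000) kW × 5000 h × $0.29 = $250.59 + $40.6 = $291.19
Saving = $390.05 − $291.19 = $98.86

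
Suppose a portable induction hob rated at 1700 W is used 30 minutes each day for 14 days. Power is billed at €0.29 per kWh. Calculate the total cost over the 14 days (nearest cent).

€3.45

Runtime = 30 min × 14 = 420 min = 7 h
Energy = 1.7 kW × 7 h = 11.9 kWh
Cost = 11.9 kWh × €0.29/kWh = €3.45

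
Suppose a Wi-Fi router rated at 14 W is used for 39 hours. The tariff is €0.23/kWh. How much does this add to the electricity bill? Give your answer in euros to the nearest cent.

Energy = 0.014 kW × 39 h = 0.546 kWh
Cost = 0.546 kWh × €0.23/kWh = €0.13

€0.13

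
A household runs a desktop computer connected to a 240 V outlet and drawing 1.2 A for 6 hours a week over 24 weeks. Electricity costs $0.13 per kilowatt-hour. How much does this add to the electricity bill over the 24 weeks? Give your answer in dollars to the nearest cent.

Power = 1.2 A × 240 V = 288 W = 0.288 kW
Runtime = 6 h/week × 24 weeks = 144 h
Energy = 0.288 kW × 144 h = 41.472 kWh
Cost = 41.472 kWh × $0.13/kWh = $5.39

$5.39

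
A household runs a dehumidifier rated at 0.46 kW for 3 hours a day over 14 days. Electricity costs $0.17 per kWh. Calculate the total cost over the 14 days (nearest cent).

$3.28

Runtime = 3 h/day × 14 days = 42 h
Energy = 0.46 kW × 42 h = 19.32 kWh
Cost = 19.32 kWh × $0.17/kWh = $3.28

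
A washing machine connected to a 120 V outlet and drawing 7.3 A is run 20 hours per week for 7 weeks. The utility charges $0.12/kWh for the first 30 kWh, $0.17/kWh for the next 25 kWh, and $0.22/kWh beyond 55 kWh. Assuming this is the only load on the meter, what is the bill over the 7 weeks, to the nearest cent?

$22.73

Power = 7.3 A × 120 V = 876 W = 0.876 kW
Runtime = 20 h/week × 7 weeks = 140 h
Energy = 0.876 kW × 140 h = 122.64 kWh
Tier 1 (0–30 kWh): 30 × $0.12 = $3.6
Tier 2 (30–55 kWh): 25 × $0.17 = $4.25
Above 55 kWh: 67.64 × $0.22 = $14.8808
Bill = $22.73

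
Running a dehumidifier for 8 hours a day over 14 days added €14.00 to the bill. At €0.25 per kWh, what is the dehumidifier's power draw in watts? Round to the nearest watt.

Energy = €14.00 ÷ €0.25/kWh = 56 kWh
Runtime = 8 h/day × 14 days = 112 h
Power = 56 kWh ÷ 112 h = 0.5 kW = 500 W

500 W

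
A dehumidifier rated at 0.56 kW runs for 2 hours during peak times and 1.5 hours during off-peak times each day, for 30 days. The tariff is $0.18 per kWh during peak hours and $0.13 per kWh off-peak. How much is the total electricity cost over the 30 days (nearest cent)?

$9.32

Peak energy = 0.56 kW × 2 h × 30 = 33.6 kWh
Off-peak energy = 0.56 kW × 1.5 h × 30 = 25.2 kWh
Cost = 33.6 × $0.18 + 25.2 × $0.13 = $6.048 + $3.276 = $9.32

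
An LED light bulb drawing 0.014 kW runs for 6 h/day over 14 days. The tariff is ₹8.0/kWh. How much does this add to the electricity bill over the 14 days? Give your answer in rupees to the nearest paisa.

Runtime = 6 h/day × 14 days = 84 h
Energy = 0.014 kW × 84 h = 1.176 kWh
Cost = 1.176 kWh × ₹8.0/kWh = ₹9.41

₹9.41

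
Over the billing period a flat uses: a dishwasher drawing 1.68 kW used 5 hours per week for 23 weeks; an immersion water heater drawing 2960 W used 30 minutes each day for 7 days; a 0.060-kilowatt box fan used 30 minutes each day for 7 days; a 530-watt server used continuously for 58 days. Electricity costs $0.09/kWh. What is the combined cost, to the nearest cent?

$84.74

dishwasher: Runtime = 5 h/week × 23 weeks = 115 h
dishwasher: 1.68 kW × 115 h = 193.2 kWh
immersion water heater: Runtime = 30 min × 7 = 210 min = 3.5 h
immersion water heater: 2.96 kW × 3.5 h = 10.36 kWh
box fan: Runtime = 30 min × 7 = 210 min = 3.5 h
box fan: 0.06 kW × 3.5 h = 0.21 kWh
server: Runtime = 24 h × 58 = 1392 h
server: 0.53 kW × 1392 h = 737.76 kWh
Total energy = 941.53 kWh
Cost = 941.53 × $0.09 = $84.74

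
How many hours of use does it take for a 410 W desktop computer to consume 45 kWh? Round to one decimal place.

109.8 h

Hours = 45 kWh ÷ 0.41 kW = 109.8 h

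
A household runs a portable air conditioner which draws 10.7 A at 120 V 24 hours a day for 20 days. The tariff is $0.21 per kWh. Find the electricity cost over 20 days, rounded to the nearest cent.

Power = 10.7 A × 120 V = 1284 W = 1.284 kW
Runtime = 24 h × 20 = 480 h
Energy = 1.284 kW × 480 h = 616.32 kWh
Cost = 616.32 kWh × $0.21/kWh = $129.43

$129.43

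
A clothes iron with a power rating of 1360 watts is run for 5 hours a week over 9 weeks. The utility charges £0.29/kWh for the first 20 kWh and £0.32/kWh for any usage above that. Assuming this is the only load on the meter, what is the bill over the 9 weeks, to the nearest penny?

Runtime = 5 h/week × 9 weeks = 45 h
Energy = 1.36 kW × 45 h = 61.2 kWh
Tier 1 (0–20 kWh): 20 × £0.29 = £5.8
Above 20 kWh: 41.2 × £0.32 = £13.184
Bill = £18.98

£18.98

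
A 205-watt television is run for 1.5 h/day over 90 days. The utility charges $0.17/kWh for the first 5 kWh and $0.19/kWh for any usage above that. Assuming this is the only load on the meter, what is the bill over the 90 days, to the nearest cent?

Runtime = 1.5 h/day × 90 days = 135 h
Energy = 0.205 kW × 135 h = 27.675 kWh
Tier 1 (0–5 kWh): 5 × $0.17 = $0.85
Above 5 kWh: 22.675 × $0.19 = $4.30825
Bill = $5.16

$5.16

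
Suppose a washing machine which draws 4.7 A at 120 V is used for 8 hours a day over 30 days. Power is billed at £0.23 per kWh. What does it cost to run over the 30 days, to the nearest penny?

£31.13

Power = 4.7 A × 120 V = 564 W = 0.564 kW
Runtime = 8 h/day × 30 days = 240 h
Energy = 0.564 kW × 240 h = 135.36 kWh
Cost = 135.36 kWh × £0.23/kWh = £31.13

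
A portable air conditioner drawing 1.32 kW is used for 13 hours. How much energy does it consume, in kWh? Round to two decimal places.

Energy = 1.32 kW × 13 h = 17.16 kWh

17.16 kWh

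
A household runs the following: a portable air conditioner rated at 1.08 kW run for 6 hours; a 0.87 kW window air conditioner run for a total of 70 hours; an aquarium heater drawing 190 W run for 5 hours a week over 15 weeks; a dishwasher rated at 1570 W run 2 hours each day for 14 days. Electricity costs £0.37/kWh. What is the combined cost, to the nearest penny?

£46.47

portable air conditioner: 1.08 kW × 6 h = 6.48 kWh
window air conditioner: 0.87 kW × 70 h = 60.9 kWh
aquarium heater: Runtime = 5 h/week × 15 weeks = 75 h
aquarium heater: 0.19 kW × 75 h = 14.25 kWh
dishwasher: Runtime = 2 h/day × 14 days = 28 h
dishwasher: 1.57 kW × 28 h = 43.96 kWh
Total energy = 125.59 kWh
Cost = 125.59 × £0.37 = £46.47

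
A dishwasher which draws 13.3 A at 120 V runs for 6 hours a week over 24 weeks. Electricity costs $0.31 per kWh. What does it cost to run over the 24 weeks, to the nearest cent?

Power = 13.3 A × 120 V = 1596 W = 1.596 kW
Runtime = 6 h/week × 24 weeks = 144 h
Energy = 1.596 kW × 144 h = 229.824 kWh
Cost = 229.824 kWh × $0.31/kWh = $71.25

$71.25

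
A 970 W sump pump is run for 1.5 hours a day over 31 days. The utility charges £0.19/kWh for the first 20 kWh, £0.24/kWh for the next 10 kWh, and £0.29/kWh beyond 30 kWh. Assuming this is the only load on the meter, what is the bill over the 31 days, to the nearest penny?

£10.58

Runtime = 1.5 h/day × 31 days = 46.5 h
Energy = 0.97 kW × 46.5 h = 45.105 kWh
Tier 1 (0–20 kWh): 20 × £0.19 = £3.8
Tier 2 (20–30 kWh): 10 × £0.24 = £2.4
Above 30 kWh: 15.105 × £0.29 = £4.38045
Bill = £10.58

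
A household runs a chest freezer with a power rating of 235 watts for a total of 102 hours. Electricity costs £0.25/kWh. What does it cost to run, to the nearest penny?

£5.99

Energy = 0.235 kW × 102 h = 23.97 kWh
Cost = 23.97 kWh × £0.25/kWh = £5.99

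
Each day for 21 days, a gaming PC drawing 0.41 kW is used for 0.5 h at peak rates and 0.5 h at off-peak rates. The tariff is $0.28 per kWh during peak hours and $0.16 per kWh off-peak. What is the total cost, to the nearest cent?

$1.89

Peak energy = 0.41 kW × 0.5 h × 21 = 4.305 kWh
Off-peak energy = 0.41 kW × 0.5 h × 21 = 4.305 kWh
Cost = 4.305 × $0.28 + 4.305 × $0.16 = $1.2054 + $0.6888 = $1.89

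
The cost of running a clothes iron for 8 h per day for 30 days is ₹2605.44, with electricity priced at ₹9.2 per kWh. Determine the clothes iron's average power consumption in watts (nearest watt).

Energy = ₹2605.44 ÷ ₹9.2/kWh = 283.2 kWh
Runtime = 8 h/day × 30 days = 240 h
Power = 283.2 kWh ÷ 240 h = 1.18 kW = 1180 W

1180 W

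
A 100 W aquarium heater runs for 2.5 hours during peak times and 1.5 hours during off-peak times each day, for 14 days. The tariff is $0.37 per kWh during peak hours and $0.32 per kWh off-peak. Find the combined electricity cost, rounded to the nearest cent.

$1.97

Peak energy = 0.1 kW × 2.5 h × 14 = 3.5 kWh
Off-peak energy = 0.1 kW × 1.5 h × 14 = 2.1 kWh
Cost = 3.5 × $0.37 + 2.1 × $0.32 = $1.295 + $0.672 = $1.97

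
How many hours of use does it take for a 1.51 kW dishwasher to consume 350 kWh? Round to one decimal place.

231.8 h

Hours = 350 kWh ÷ 1.51 kW = 231.8 h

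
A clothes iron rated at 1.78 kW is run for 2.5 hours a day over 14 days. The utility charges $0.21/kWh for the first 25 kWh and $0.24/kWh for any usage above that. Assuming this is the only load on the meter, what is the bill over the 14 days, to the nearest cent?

$14.20

Runtime = 2.5 h/day × 14 days = 35 h
Energy = 1.78 kW × 35 h = 62.3 kWh
Tier 1 (0–25 kWh): 25 × $0.21 = $5.25
Above 25 kWh: 37.3 × $0.24 = $8.952
Bill = $14.20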